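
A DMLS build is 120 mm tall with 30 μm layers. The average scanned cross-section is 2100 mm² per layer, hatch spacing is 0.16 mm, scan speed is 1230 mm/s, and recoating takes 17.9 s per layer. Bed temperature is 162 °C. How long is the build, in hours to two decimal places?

Layer count = ceil(120 / 0.03) = 4000.
Scan path per layer: 2100 / 0.16 → 13125 mm.
Per-layer scan time = 13125 / 1230 = 10.6707 s.
Layer cycle: 10.6707 + 17.9 → 28.5707 s.
Build time = 4000 × 28.5707 = 114282.8 s = 31.75 hours.

31.75 hours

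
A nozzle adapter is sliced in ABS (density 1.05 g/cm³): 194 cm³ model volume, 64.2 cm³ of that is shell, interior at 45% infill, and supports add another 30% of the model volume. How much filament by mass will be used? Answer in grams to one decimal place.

189.9 g

Volume inside the shell: 194 − 64.2 → 129.8 cm³.
Infill volume = 0.45 × 129.8 = 58.41 cm³.
Support = 0.30 × 194 = 58.2 cm³.
Total extruded: 64.2 + 58.41 + 58.2 → 180.81 cm³.
Mass: 180.81 × 1.05 → 189.8505 g.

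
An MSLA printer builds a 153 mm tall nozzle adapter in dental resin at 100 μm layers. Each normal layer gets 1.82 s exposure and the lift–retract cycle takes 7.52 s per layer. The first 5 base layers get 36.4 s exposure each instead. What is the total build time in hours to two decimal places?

Number of layers: 153 / 0.1 → 1530 (rounded up).
Base layers = 5 × (36.4 + 7.52) = 219.6 s.
Normal layers: 1525 × (1.82 + 7.52) → 14243.5 s.
Sum: 219.6 + 14243.5 = 14463.1 s → 4.02 hours.

4.02 hours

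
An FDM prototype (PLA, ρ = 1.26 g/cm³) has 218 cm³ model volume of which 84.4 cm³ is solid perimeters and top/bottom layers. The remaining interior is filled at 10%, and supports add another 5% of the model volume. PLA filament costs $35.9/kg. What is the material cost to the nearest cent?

Infill region: 218 − 84.4 → 133.6 cm³.
Deposited infill = 0.10 × 133.6 = 13.36 cm³.
Support = 0.05 × 218, so 10.9 cm³.
Total printed volume = 84.4 + 13.36 + 10.9 = 108.66 cm³.
Mass: 108.66 × 1.26 → 136.9116 g.
At $35.9/kg: 136.9116/1000 × 35.9 = $4.92.

$4.92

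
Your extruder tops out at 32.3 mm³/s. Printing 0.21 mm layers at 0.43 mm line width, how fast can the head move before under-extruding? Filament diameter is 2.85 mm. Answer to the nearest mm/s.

358 mm/s

A: 0.21 × 0.43 → 0.0903 mm².
v_max = Q/A = 32.3/0.0903 = 357.70 mm/s → 358 mm/s.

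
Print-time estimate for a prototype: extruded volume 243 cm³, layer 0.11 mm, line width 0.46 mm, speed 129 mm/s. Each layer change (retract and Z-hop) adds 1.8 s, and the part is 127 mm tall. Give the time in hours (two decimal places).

10.92 hours

Extrusion cross-section = 0.11 × 0.46 = 0.0506 mm².
Toolpath length = 243 cm³ / 0.0506 mm² = 243000 / 0.0506 = 4802371.5 mm.
Time extruding = 4802371.5 / 129 = 37227.7 s.
Layers = ⌈127/0.11⌉ = 1155.
Z-hop total = 1155 × 1.8 = 2079 s.
Total = 37227.7 + 2079 = 39306.7 s = 10.92 hours.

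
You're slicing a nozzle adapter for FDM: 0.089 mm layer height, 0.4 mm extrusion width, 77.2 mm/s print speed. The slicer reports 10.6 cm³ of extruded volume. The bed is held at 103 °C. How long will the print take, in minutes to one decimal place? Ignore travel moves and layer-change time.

64.3 minutes

Bead cross-section = 0.089 × 0.4, so 0.0356 mm².
Total extruded path = 10600/0.0356 = 297752.8 mm.
Time extruding = 297752.8 / 77.2, so 3856.9 s.
Converting: 3856.9 s = 64.3 minutes.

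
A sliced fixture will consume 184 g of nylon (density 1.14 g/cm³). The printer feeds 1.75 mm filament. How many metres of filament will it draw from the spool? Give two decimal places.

67.10 m

Extruded volume: 184/1.14 = 161.4035 cm³ (161403.5 mm³).
Filament cross-section = π × (1.75/2)² = 2.4053 mm².
L = V/A = 161403.5/2.4053 = 67103.27 mm → 67.10 m.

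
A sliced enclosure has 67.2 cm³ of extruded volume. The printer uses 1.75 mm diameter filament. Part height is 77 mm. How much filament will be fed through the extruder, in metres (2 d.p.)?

27.94 m

A = π r² = π × 0.875² = 2.4053 mm².
L = 67200 mm³ / 2.4053 mm² = 27938.3 mm, i.e. 27.94 m.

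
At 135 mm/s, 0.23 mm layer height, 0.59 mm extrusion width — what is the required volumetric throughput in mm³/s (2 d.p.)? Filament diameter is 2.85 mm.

Extrusion cross-section: 0.23 × 0.59 → 0.1357 mm².
Volumetric flow = 135 × 0.1357 = 18.32 mm³/s.

18.32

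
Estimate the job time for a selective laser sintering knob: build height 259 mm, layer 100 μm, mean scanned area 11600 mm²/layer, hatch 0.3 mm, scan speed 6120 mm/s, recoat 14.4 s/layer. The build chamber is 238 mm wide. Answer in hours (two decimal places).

14.91 hours

Number of layers: 259 / 0.1 → 2590 (rounded up).
Hatch length per layer = 11600 / 0.3, so 38666.7 mm.
Laser time per layer: 38666.7 / 6120 → 6.3181 s.
Layer cycle: 6.3181 + 14.4 → 20.7181 s.
2590 layers × 20.7181 s/layer = 53659.879 s, i.e. 14.91 hours.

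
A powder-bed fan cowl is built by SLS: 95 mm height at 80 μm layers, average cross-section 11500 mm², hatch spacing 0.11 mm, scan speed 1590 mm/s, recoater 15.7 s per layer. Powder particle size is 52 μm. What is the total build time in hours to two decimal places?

Number of layers: 95 / 0.08 → 1188 (rounded up).
Scan path per layer = 11500 / 0.11 = 104545.5 mm.
Per-layer scan time = 104545.5 / 1590 = 65.7519 s.
Layer cycle = 65.7519 + 15.7, so 81.4519 s.
1188 layers × 81.4519 s/layer = 96764.8572 s, i.e. 26.88 hours.

26.88 hours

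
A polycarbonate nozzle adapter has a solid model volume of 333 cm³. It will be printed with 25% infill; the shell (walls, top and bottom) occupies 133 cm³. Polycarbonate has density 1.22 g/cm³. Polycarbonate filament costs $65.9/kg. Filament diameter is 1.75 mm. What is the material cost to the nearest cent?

$14.71

Volume inside the shell = 333 − 133 = 200 cm³.
Infill deposited = 0.25 × 200 = 50 cm³.
Total printed volume: 133 + 50 → 183 cm³.
Mass: 183 × 1.22 → 223.26 g.
At $65.9/kg: 223.26/1000 × 65.9 = $14.71.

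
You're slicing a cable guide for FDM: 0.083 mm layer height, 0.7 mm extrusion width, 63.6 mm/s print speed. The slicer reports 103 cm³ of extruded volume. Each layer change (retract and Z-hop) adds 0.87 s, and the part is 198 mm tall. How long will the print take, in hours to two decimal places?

8.32 hours

Extrusion cross-section = 0.083 × 0.7 = 0.0581 mm².
Toolpath length = 103 cm³ / 0.0581 mm² = 103000 / 0.0581 = 1772805.5 mm.
Extrusion time: 1772805.5 / 63.6 → 27874.3 s.
Number of layers: 198 / 0.083 → 2386 (rounded up).
Non-print overhead = 2386 × 0.87, so 2075.82 s.
Altogether 27874.3 + 2075.82 = 29950.12 s, i.e. 8.32 hours.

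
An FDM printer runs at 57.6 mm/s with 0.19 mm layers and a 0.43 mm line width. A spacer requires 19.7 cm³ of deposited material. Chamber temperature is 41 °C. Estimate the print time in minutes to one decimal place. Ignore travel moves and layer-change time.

69.8 minutes

Line area = 0.19 × 0.43, so 0.0817 mm².
Path length: 19700 mm³ / 0.0817 mm² → 241126.1 mm.
Time extruding = 241126.1 / 57.6 = 4186.2 s.
In the requested units: 4186.2 s = 69.8 minutes.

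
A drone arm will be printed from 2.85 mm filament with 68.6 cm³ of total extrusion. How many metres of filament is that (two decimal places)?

10.75 m

A = π r² = π × 1.425² = 6.3794 mm².
Length = 68.6 cm³ / 6.3794 mm² = 68600 / 6.3794 = 10753.36 mm = 10.75 m.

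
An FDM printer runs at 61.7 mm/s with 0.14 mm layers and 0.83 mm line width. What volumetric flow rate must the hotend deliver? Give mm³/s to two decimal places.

Bead cross-section = 0.14 × 0.83 = 0.1162 mm².
Q = v·A = 61.7 × 0.1162 = 7.17 mm³/s.

7.17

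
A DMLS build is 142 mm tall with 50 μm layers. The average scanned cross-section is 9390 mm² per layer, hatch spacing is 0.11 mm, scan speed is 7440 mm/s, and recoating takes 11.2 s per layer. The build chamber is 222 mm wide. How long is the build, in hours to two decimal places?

Number of layers: 142 / 0.05 → 2840 (rounded up).
Hatch length per layer = 9390 / 0.11 = 85363.6 mm.
Per-layer scan time = 85363.6 / 7440 = 11.4736 s.
Layer cycle = 11.4736 + 11.2 = 22.6736 s.
Build time = 2840 × 22.6736 = 64393.024 s = 17.89 hours.

17.89 hours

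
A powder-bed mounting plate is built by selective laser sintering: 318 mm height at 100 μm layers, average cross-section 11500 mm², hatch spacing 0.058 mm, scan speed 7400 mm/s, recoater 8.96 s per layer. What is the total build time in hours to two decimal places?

Layer count = ceil(318 / 0.1) = 3180.
Scan path per layer = 11500 / 0.058, so 198275.9 mm.
Laser time per layer: 198275.9 / 7400 → 26.794 s.
Layer cycle = 26.794 + 8.96 = 35.754 s.
3180 layers × 35.754 s/layer = 113697.72 s, i.e. 31.58 hours.

31.58 hours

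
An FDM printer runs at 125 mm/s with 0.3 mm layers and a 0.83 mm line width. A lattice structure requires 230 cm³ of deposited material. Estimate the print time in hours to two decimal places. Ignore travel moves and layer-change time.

Line area = 0.3 × 0.83 = 0.249 mm².
Total extruded path = 230000/0.249 = 923694.8 mm.
Time extruding = 923694.8 / 125 = 7389.6 s.
That's 7389.6 s → 2.05 hours.

2.05 hours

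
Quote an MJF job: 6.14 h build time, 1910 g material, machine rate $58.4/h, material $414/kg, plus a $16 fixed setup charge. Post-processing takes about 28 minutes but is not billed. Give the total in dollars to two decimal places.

$1165.32

Machine cost = 58.4 × 6.14, so $358.576.
Material cost = 414 × 1910/1000 = $790.74.
Total = 358.576 + 790.74 + 16 = 1165.316 ≈ $1165.32.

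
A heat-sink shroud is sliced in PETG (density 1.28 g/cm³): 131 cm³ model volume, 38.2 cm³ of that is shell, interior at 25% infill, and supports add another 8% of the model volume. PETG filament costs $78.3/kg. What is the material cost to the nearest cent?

$7.20

Infill region: 131 − 38.2 → 92.8 cm³.
Infill volume = 0.25 × 92.8, so 23.2 cm³.
Support: 0.08 × 131 → 10.48 cm³.
Total printed volume = 38.2 + 23.2 + 10.48 = 71.88 cm³.
Mass: 71.88 × 1.28 → 92.0064 g.
At $78.3/kg: 92.0064/1000 × 78.3 = $7.20.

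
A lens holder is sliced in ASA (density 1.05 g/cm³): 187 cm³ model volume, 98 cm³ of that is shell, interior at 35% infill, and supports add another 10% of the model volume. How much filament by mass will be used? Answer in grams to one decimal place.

Interior volume = 187 − 98, so 89 cm³.
Infill deposited = 0.35 × 89, so 31.15 cm³.
Support = 0.10 × 187, so 18.7 cm³.
Total printed volume = 98 + 31.15 + 18.7 = 147.85 cm³.
Mass = 147.85 × 1.05 = 155.2425 g.

155.2 g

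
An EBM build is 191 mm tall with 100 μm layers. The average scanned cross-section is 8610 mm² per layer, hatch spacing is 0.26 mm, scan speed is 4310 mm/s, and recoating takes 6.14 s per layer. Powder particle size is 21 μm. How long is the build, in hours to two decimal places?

Layer count = ceil(191 / 0.1) = 1910.
Hatch length per layer = 8610 / 0.26, so 33115.4 mm.
Per-layer scan time = 33115.4 / 4310, so 7.6834 s.
Layer cycle = 7.6834 + 6.14, so 13.8234 s.
Build time = 1910 × 13.8234 = 26402.694 s = 7.33 hours.

7.33 hours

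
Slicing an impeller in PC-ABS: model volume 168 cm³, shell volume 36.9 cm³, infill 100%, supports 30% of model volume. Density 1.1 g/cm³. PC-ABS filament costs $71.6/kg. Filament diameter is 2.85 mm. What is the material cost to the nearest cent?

$17.20

Infill region = 168 − 36.9, so 131.1 cm³.
Infill volume = 1.00 × 131.1 = 131.1 cm³.
Support = 0.30 × 168 = 50.4 cm³.
Total printed volume: 36.9 + 131.1 + 50.4 → 218.4 cm³.
Mass: 218.4 × 1.1 → 240.24 g.
Cost = 240.24 g / 1000 × $71.6/kg = $17.20.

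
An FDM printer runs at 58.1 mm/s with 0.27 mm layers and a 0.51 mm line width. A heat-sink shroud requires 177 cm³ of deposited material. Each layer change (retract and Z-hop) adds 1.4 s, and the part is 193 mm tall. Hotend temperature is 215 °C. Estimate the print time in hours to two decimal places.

Extrusion cross-section = 0.27 × 0.51 = 0.1377 mm².
Toolpath length = 177 cm³ / 0.1377 mm² = 177000 / 0.1377 = 1285403.1 mm.
Print-move time: 1285403.1 / 58.1 → 22124 s.
Layer count = ceil(193 / 0.27) = 715.
Layer-change overhead = 715 × 1.4, so 1001 s.
Altogether 22124 + 1001 = 23125 s, i.e. 6.42 hours.

6.42 hours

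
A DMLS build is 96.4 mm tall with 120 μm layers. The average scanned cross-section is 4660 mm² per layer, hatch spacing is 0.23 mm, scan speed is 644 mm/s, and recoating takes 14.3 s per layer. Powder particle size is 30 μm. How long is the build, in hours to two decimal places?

10.22 hours

Layers = ⌈96.4/0.12⌉ = 804.
Hatch length per layer = 4660 / 0.23 = 20260.9 mm.
Laser time per layer = 20260.9 / 644, so 31.461 s.
Time per layer = 31.461 + 14.3 = 45.761 s.
Build time = 804 × 45.761 = 36791.844 s = 10.22 hours.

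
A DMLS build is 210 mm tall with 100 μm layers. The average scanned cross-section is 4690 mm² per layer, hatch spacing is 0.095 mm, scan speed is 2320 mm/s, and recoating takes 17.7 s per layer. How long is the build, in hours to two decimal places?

22.74 hours

Number of layers: 210 / 0.1 → 2100 (rounded up).
Scan path per layer: 4690 / 0.095 → 49368.4 mm.
Laser time per layer: 49368.4 / 2320 → 21.2795 s.
Layer cycle = 21.2795 + 17.7, so 38.9795 s.
2100 layers × 38.9795 s/layer = 81856.95 s, i.e. 22.74 hours.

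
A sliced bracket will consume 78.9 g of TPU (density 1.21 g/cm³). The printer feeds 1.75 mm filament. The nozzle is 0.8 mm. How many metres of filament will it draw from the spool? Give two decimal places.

Extruded volume: 78.9/1.21 = 65.2066 cm³ (65206.6 mm³).
Filament cross-section = π × (1.75/2)² = 2.4053 mm².
L = V/A = 65206.6/2.4053 = 27109.55 mm → 27.11 m.

27.11 m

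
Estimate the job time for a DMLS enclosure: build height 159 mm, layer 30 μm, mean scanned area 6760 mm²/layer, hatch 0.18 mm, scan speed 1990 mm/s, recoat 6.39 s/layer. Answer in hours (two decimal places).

Number of layers: 159 / 0.03 → 5300 (rounded up).
Per-layer scan distance = 6760 / 0.18, so 37555.6 mm.
Scan time per layer: 37555.6 / 1990 → 18.8722 s.
Per-layer time = 18.8722 + 6.39 = 25.2622 s.
Build time = 5300 × 25.2622 = 133889.66 s = 37.19 hours.

37.19 hours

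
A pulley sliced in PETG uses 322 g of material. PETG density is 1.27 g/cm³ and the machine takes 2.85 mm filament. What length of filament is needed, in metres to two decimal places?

Volume = 322 g / 1.27 g·cm⁻³ = 253.5433 cm³ = 253543.3 mm³.
A = π r² = π × 1.425² = 6.3794 mm².
L = V/A = 253543.3/6.3794 = 39744.07 mm → 39.74 m.

39.74 m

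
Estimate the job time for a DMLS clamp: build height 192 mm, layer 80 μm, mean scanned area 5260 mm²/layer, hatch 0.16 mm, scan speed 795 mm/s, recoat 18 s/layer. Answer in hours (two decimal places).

Layers = ⌈192/0.08⌉ = 2400.
Scan path per layer = 5260 / 0.16 = 32875 mm.
Per-layer scan time: 32875 / 795 → 41.3522 s.
Layer cycle = 41.3522 + 18, so 59.3522 s.
Build time = 2400 × 59.3522 = 142445.28 s = 39.57 hours.

39.57 hours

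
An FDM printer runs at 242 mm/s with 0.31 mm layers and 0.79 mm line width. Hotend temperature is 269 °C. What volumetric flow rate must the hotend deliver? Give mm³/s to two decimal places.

59.27

Bead cross-section = 0.31 × 0.79, so 0.2449 mm².
Volumetric flow = 242 × 0.2449 = 59.27 mm³/s.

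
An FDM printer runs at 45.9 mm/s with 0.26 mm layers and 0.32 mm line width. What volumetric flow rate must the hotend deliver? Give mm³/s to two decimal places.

Extrusion cross-section = 0.26 × 0.32 = 0.0832 mm².
Q = v·A = 45.9 × 0.0832 = 3.82 mm³/s.

3.82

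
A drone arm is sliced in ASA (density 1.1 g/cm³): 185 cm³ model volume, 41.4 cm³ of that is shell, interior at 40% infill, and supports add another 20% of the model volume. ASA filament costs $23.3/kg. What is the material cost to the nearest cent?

Interior volume = 185 − 41.4 = 143.6 cm³.
Infill volume = 0.40 × 143.6, so 57.44 cm³.
Support = 0.20 × 185, so 37 cm³.
Total printed volume = 41.4 + 57.44 + 37, so 135.84 cm³.
Mass = 135.84 × 1.1, so 149.424 g.
Cost = 149.424 g / 1000 × $23.3/kg = $3.48.

$3.48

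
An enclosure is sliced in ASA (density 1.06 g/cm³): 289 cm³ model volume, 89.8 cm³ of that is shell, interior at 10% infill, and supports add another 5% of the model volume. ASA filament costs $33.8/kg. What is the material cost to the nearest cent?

Interior volume = 289 − 89.8, so 199.2 cm³.
Deposited infill: 0.10 × 199.2 → 19.92 cm³.
Support: 0.05 × 289 → 14.45 cm³.
Total printed volume = 89.8 + 19.92 + 14.45 = 124.17 cm³.
Mass = 124.17 × 1.06 = 131.6202 g.
Cost = 131.6202 g / 1000 × $33.8/kg = $4.45.

$4.45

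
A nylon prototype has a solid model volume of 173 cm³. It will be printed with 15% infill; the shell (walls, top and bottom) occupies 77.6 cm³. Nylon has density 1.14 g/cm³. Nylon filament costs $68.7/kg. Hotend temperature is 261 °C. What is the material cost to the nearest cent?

$7.20

Infill region = 173 − 77.6 = 95.4 cm³.
Deposited infill = 0.15 × 95.4 = 14.31 cm³.
Deposited volume: 77.6 + 14.31 → 91.91 cm³.
Mass: 91.91 × 1.14 → 104.7774 g.
Cost = 104.7774 g / 1000 × $68.7/kg = $7.20.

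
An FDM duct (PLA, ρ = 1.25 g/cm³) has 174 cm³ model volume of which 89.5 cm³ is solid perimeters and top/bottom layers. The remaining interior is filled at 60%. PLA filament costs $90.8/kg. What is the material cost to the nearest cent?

$15.91

Infill region = 174 − 89.5 = 84.5 cm³.
Infill deposited = 0.60 × 84.5 = 50.7 cm³.
Total extruded = 89.5 + 50.7 = 140.2 cm³.
Mass = 140.2 × 1.25, so 175.25 g.
At $90.8/kg: 175.25/1000 × 90.8 = $15.91.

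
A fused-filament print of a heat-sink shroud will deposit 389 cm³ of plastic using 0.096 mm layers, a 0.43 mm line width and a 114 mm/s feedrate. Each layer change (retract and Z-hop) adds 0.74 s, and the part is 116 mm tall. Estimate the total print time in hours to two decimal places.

Extrusion cross-section = 0.096 × 0.43 = 0.04128 mm².
Toolpath length = 389 cm³ / 0.04128 mm² = 389000 / 0.04128 = 9423449.6 mm.
Extrusion time: 9423449.6 / 114 → 82661.8 s.
Number of layers: 116 / 0.096 → 1209 (rounded up).
Layer-change overhead = 1209 × 0.74 = 894.66 s.
Total = 82661.8 + 894.66 = 83556.46 s = 23.21 hours.

23.21 hours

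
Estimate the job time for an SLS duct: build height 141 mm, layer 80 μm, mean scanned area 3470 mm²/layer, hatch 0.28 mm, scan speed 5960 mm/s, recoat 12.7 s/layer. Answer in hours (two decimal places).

Number of layers: 141 / 0.08 → 1763 (rounded up).
Scan path per layer: 3470 / 0.28 → 12392.9 mm.
Scan time per layer = 12392.9 / 5960 = 2.0793 s.
Per-layer time = 2.0793 + 12.7 = 14.7793 s.
Build time = 1763 × 14.7793 = 26055.9059 s = 7.24 hours.

7.24 hours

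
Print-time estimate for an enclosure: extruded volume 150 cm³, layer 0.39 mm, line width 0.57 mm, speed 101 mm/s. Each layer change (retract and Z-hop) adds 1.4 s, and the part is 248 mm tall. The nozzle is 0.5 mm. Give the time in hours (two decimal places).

Bead cross-section: 0.39 × 0.57 → 0.2223 mm².
Toolpath length = 150 cm³ / 0.2223 mm² = 150000 / 0.2223 = 674763.8 mm.
Time extruding: 674763.8 / 101 → 6680.8 s.
Number of layers: 248 / 0.39 → 636 (rounded up).
Layer-change overhead: 636 × 1.4 → 890.4 s.
Total = 6680.8 + 890.4 = 7571.2 s = 2.10 hours.

2.10 hours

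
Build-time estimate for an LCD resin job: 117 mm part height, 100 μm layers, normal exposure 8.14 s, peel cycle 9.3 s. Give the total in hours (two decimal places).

5.67 hours

Layers = ⌈117/0.1⌉ = 1170.
Cycle time = 8.14 + 9.3 = 17.44 s.
Build time: 1170 × 17.44 s = 20404.8 s, i.e. 5.67 hours.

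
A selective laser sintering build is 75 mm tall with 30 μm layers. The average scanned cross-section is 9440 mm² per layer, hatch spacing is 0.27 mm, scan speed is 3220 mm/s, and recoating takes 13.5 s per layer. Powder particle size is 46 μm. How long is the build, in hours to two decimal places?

Number of layers: 75 / 0.03 → 2500 (rounded up).
Hatch length per layer: 9440 / 0.27 → 34963 mm.
Laser time per layer = 34963 / 3220, so 10.8581 s.
Layer cycle = 10.8581 + 13.5, so 24.3581 s.
2500 layers × 24.3581 s/layer = 60895.25 s, i.e. 16.92 hours.

16.92 hours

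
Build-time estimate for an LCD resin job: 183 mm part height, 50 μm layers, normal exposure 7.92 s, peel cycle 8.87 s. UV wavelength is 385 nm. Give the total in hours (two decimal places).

17.07 hours

Layer count = ceil(183 / 0.05) = 3660.
Per-layer time: 7.92 + 8.87 → 16.79 s.
Total = 3660 × 16.79 = 61451.4 s = 17.07 hours.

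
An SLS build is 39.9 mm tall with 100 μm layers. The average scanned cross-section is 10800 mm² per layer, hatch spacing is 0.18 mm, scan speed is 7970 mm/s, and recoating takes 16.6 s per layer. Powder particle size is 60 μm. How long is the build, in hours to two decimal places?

2.67 hours

Layer count = ceil(39.9 / 0.1) = 399.
Hatch length per layer = 10800 / 0.18, so 60000 mm.
Per-layer scan time = 60000 / 7970, so 7.5282 s.
Time per layer = 7.5282 + 16.6, so 24.1282 s.
Total: 399 × 24.1282 s = 9627.1518 s → 2.67 hours.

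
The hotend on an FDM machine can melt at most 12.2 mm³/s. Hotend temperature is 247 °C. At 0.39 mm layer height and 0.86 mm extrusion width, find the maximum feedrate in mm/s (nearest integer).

Bead cross-section: 0.39 × 0.86 → 0.3354 mm².
v_max = Q/A = 12.2/0.3354 = 36.37 mm/s → 36 mm/s.

36 mm/s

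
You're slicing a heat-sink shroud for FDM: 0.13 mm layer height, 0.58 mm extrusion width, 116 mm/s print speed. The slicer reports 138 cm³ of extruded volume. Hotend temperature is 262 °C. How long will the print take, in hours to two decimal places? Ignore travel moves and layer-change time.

4.38 hours

Bead cross-section = 0.13 × 0.58 = 0.0754 mm².
Path length: 138000 mm³ / 0.0754 mm² → 1830238.7 mm.
Time extruding: 1830238.7 / 116 → 15777.9 s.
That's 15777.9 s → 4.38 hours.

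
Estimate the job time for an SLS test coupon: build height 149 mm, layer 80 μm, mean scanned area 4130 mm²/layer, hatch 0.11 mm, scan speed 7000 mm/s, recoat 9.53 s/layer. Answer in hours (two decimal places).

Layers = ⌈149/0.08⌉ = 1863.
Per-layer scan distance = 4130 / 0.11 = 37545.5 mm.
Per-layer scan time: 37545.5 / 7000 → 5.3636 s.
Time per layer = 5.3636 + 9.53, so 14.8936 s.
Total: 1863 × 14.8936 s = 27746.7768 s → 7.71 hours.

7.71 hours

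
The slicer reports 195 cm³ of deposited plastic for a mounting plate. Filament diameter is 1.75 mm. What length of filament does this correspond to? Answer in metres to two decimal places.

A = π r² = π × 0.875² = 2.4053 mm².
Length = 195 cm³ / 2.4053 mm² = 195000 / 2.4053 = 81070.97 mm = 81.07 m.

81.07 m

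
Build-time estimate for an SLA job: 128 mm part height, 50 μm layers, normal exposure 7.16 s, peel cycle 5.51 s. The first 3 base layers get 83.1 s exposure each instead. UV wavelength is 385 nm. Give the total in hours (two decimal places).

9.07 hours

Number of layers: 128 / 0.05 → 2560 (rounded up).
Base layers = 3 × (83.1 + 5.51) = 265.83 s.
Normal layers: 2557 × (7.16 + 5.51) → 32397.19 s.
Sum: 265.83 + 32397.19 = 32663.02 s → 9.07 hours.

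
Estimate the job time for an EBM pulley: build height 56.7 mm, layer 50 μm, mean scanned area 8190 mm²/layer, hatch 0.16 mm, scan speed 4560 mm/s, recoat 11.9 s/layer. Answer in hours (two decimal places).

7.28 hours

Layers = ⌈56.7/0.05⌉ = 1134.
Hatch length per layer = 8190 / 0.16 = 51187.5 mm.
Scan time per layer: 51187.5 / 4560 → 11.2253 s.
Layer cycle: 11.2253 + 11.9 → 23.1253 s.
Total: 1134 × 23.1253 s = 26224.0902 s → 7.28 hours.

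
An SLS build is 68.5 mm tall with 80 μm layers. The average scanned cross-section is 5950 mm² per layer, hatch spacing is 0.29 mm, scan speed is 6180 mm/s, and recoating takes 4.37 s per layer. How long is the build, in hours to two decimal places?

1.83 hours

Layer count = ceil(68.5 / 0.08) = 857.
Scan path per layer = 5950 / 0.29 = 20517.2 mm.
Laser time per layer = 20517.2 / 6180 = 3.3199 s.
Layer cycle = 3.3199 + 4.37 = 7.6899 s.
857 layers × 7.6899 s/layer = 6590.2443 s, i.e. 1.83 hours.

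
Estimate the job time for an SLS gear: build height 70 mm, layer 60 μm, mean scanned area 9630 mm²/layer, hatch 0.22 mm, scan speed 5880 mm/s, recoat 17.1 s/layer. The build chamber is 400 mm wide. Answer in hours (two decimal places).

7.96 hours

Layer count = ceil(70 / 0.06) = 1167.
Per-layer scan distance: 9630 / 0.22 → 43772.7 mm.
Laser time per layer: 43772.7 / 5880 → 7.4443 s.
Time per layer: 7.4443 + 17.1 → 24.5443 s.
1167 layers × 24.5443 s/layer = 28643.1981 s, i.e. 7.96 hours.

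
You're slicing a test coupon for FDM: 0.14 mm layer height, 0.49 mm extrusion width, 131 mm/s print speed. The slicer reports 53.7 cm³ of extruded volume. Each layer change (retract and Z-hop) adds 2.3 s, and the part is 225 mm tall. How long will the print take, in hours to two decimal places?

Extrusion cross-section: 0.14 × 0.49 → 0.0686 mm².
Total extruded path = 53700/0.0686 = 782798.8 mm.
Print-move time: 782798.8 / 131 → 5975.6 s.
Number of layers: 225 / 0.14 → 1608 (rounded up).
Layer-change overhead: 1608 × 2.3 → 3698.4 s.
Altogether 5975.6 + 3698.4 = 9674 s, i.e. 2.69 hours.

2.69 hours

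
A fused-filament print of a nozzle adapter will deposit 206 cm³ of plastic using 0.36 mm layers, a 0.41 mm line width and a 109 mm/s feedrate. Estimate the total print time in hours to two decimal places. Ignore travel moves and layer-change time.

3.56 hours

Extrusion cross-section = 0.36 × 0.41, so 0.1476 mm².
Path length: 206000 mm³ / 0.1476 mm² → 1395664 mm.
Print-move time = 1395664 / 109, so 12804.3 s.
12804.3 s = 3.56 hours.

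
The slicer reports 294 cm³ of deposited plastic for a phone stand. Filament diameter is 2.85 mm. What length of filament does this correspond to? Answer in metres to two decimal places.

46.09 m

Filament cross-section = π × (2.85/2)² = 6.3794 mm².
L = 294000 mm³ / 6.3794 mm² = 46085.84 mm, i.e. 46.09 m.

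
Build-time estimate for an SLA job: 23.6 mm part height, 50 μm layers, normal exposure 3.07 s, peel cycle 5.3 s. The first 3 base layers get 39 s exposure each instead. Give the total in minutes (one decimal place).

Number of layers: 23.6 / 0.05 → 472 (rounded up).
Base layers = 3 × (39 + 5.3) = 132.9 s.
Regular layers = 469 × (3.07 + 5.3), so 3925.53 s.
Total = 132.9 + 3925.53 = 4058.43 s = 67.6 minutes.

67.6 minutes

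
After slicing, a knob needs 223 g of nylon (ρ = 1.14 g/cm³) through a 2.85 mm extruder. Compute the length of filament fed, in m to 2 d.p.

30.66 m

Extruded volume: 223/1.14 = 195.614 cm³ (195614 mm³).
Filament cross-section = π × (2.85/2)² = 6.3794 mm².
Length = 195614 / 6.3794 = 30663.39 mm = 30.66 m.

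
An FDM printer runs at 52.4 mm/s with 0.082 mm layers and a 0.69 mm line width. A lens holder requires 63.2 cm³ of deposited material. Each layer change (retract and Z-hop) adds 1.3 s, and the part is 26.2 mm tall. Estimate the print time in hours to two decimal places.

Bead cross-section = 0.082 × 0.69 = 0.05658 mm².
Path length: 63200 mm³ / 0.05658 mm² → 1117002.5 mm.
Extrusion time: 1117002.5 / 52.4 → 21316.8 s.
Layer count = ceil(26.2 / 0.082) = 320.
Non-print overhead = 320 × 1.3 = 416 s.
Total = 21316.8 + 416 = 21732.8 s = 6.04 hours.

6.04 hours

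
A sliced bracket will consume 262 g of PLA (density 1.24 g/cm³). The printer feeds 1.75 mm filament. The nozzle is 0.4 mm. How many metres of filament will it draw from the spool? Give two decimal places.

Extruded volume: 262/1.24 = 211.2903 cm³ (211290.3 mm³).
Filament cross-section = π × (1.75/2)² = 2.4053 mm².
Length = 211290.3 / 2.4053 = 87843.64 mm = 87.84 m.

87.84 m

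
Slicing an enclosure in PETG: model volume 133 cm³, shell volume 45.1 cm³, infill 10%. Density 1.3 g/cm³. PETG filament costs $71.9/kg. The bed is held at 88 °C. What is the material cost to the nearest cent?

$5.04

Interior volume = 133 − 45.1, so 87.9 cm³.
Infill volume = 0.10 × 87.9 = 8.79 cm³.
Total extruded: 45.1 + 8.79 → 53.89 cm³.
Mass: 53.89 × 1.3 → 70.057 g.
Cost = 70.057 g / 1000 × $71.9/kg = $5.04.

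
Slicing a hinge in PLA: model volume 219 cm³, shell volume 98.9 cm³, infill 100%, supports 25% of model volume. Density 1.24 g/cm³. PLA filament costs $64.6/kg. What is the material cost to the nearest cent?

Infill region = 219 − 98.9 = 120.1 cm³.
Infill volume = 1.00 × 120.1, so 120.1 cm³.
Support: 0.25 × 219 → 54.75 cm³.
Total extruded: 98.9 + 120.1 + 54.75 → 273.75 cm³.
Mass = 273.75 × 1.24, so 339.45 g.
At $64.6/kg: 339.45/1000 × 64.6 = $21.93.

$21.93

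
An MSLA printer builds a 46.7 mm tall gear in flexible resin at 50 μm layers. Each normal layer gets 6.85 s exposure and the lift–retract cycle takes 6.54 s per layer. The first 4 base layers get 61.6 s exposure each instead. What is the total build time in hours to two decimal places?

Layers = ⌈46.7/0.05⌉ = 934.
Bottom layers: 4 × (61.6 + 6.54) → 272.56 s.
Regular layers: 930 × (6.85 + 6.54) → 12452.7 s.
Total = 272.56 + 12452.7 = 12725.26 s = 3.53 hours.

3.53 hours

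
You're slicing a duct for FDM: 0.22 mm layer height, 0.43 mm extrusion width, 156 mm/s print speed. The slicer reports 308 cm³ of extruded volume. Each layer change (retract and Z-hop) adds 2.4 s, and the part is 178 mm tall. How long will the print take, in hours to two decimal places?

6.34 hours

Line area = 0.22 × 0.43, so 0.0946 mm².
Toolpath length = 308 cm³ / 0.0946 mm² = 308000 / 0.0946 = 3255814 mm.
Time extruding = 3255814 / 156 = 20870.6 s.
Layer count = ceil(178 / 0.22) = 810.
Layer-change overhead = 810 × 2.4 = 1944 s.
Altogether 20870.6 + 1944 = 22814.6 s, i.e. 6.34 hours.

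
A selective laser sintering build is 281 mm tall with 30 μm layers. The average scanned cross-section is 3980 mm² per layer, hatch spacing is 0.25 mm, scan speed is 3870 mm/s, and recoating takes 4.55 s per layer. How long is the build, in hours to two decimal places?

22.54 hours

Layer count = ceil(281 / 0.03) = 9367.
Hatch length per layer: 3980 / 0.25 → 15920 mm.
Laser time per layer: 15920 / 3870 → 4.1137 s.
Per-layer time = 4.1137 + 4.55, so 8.6637 s.
9367 layers × 8.6637 s/layer = 81152.8779 s, i.e. 22.54 hours.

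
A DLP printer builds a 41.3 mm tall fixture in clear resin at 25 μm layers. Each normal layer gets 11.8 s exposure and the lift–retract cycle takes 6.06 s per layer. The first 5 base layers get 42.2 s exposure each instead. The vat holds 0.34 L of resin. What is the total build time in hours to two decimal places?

Layer count = ceil(41.3 / 0.025) = 1652.
Base layers = 5 × (42.2 + 6.06), so 241.3 s.
Regular layers = 1647 × (11.8 + 6.06), so 29415.42 s.
Total = 241.3 + 29415.42 = 29656.72 s = 8.24 hours.

8.24 hours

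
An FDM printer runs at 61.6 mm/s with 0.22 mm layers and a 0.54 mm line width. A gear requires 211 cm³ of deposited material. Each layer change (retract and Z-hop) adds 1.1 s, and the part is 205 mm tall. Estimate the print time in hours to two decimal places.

8.29 hours

Extrusion cross-section: 0.22 × 0.54 → 0.1188 mm².
Total extruded path = 211000/0.1188 = 1776094.3 mm.
Time extruding: 1776094.3 / 61.6 → 28832.7 s.
Layer count = ceil(205 / 0.22) = 932.
Layer-change overhead = 932 × 1.1 = 1025.2 s.
Total = 28832.7 + 1025.2 = 29857.9 s = 8.29 hours.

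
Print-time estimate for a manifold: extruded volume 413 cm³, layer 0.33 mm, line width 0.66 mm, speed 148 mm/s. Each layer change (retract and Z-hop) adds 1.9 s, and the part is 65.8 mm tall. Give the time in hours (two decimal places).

3.66 hours

Bead cross-section = 0.33 × 0.66, so 0.2178 mm².
Path length: 413000 mm³ / 0.2178 mm² → 1896235.1 mm.
Print-move time: 1896235.1 / 148 → 12812.4 s.
Layer count = ceil(65.8 / 0.33) = 200.
Non-print overhead = 200 × 1.9, so 380 s.
Altogether 12812.4 + 380 = 13192.4 s, i.e. 3.66 hours.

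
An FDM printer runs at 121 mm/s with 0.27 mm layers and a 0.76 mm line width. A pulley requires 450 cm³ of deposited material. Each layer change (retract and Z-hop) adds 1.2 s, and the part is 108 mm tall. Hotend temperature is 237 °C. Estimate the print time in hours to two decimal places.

Extrusion cross-section = 0.27 × 0.76, so 0.2052 mm².
Toolpath length = 450 cm³ / 0.2052 mm² = 450000 / 0.2052 = 2192982.5 mm.
Print-move time: 2192982.5 / 121 → 18123.8 s.
Layer count = ceil(108 / 0.27) = 400.
Z-hop total: 400 × 1.2 → 480 s.
Total = 18123.8 + 480 = 18603.8 s = 5.17 hours.

5.17 hours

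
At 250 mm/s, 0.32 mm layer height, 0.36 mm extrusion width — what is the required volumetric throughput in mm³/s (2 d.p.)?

Bead cross-section = 0.32 × 0.36, so 0.1152 mm².
Q = v·A = 250 × 0.1152 = 28.80 mm³/s.

28.80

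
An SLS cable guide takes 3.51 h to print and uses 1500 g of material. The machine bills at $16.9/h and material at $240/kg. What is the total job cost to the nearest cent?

Machine cost = 16.9 × 3.51, so $59.319.
Feedstock cost = 240 × 1500/1000 = $360.00.
Total = 59.319 + 360.00 = 419.319 ≈ $419.32.

$419.32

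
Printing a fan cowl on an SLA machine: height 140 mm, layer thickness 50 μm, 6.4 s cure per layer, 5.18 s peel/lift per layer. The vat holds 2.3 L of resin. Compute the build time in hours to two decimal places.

9.01 hours

Layer count = ceil(140 / 0.05) = 2800.
Cycle time = 6.4 + 5.18 = 11.58 s.
Build time: 2800 × 11.58 s = 32424 s, i.e. 9.01 hours.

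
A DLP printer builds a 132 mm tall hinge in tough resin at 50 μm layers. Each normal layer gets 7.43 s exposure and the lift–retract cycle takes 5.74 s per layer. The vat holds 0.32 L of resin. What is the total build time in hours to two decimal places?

Number of layers: 132 / 0.05 → 2640 (rounded up).
Each layer takes = 7.43 + 5.74, so 13.17 s.
Total = 2640 × 13.17 = 34768.8 s = 9.66 hours.

9.66 hours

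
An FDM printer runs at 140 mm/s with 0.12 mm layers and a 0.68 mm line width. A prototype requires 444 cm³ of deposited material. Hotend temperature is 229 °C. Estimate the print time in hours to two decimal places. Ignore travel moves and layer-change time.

10.80 hours

Bead cross-section = 0.12 × 0.68, so 0.0816 mm².
Path length: 444000 mm³ / 0.0816 mm² → 5441176.5 mm.
Time extruding = 5441176.5 / 140 = 38865.5 s.
In the requested units: 38865.5 s = 10.80 hours.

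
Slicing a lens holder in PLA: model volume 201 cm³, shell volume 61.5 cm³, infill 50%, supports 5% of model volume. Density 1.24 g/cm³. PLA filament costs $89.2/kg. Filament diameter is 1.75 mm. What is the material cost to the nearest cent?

$15.63

Interior volume = 201 − 61.5, so 139.5 cm³.
Infill deposited = 0.50 × 139.5, so 69.75 cm³.
Support = 0.05 × 201, so 10.05 cm³.
Total printed volume: 61.5 + 69.75 + 10.05 → 141.3 cm³.
Mass = 141.3 × 1.24 = 175.212 g.
At $89.2/kg: 175.212/1000 × 89.2 = $15.63.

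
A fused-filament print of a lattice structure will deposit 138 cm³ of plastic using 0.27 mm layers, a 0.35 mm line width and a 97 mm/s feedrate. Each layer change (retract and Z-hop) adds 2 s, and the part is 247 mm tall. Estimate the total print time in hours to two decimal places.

4.69 hours

Bead cross-section = 0.27 × 0.35 = 0.0945 mm².
Toolpath length = 138 cm³ / 0.0945 mm² = 138000 / 0.0945 = 1460317.5 mm.
Extrusion time = 1460317.5 / 97, so 15054.8 s.
Number of layers: 247 / 0.27 → 915 (rounded up).
Layer-change overhead = 915 × 2, so 1830 s.
Altogether 15054.8 + 1830 = 16884.8 s, i.e. 4.69 hours.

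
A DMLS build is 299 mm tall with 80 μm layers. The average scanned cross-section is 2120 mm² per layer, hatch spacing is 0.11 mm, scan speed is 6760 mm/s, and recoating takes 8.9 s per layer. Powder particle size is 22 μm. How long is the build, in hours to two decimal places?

Layer count = ceil(299 / 0.08) = 3738.
Scan path per layer: 2120 / 0.11 → 19272.7 mm.
Scan time per layer: 19272.7 / 6760 → 2.851 s.
Per-layer time = 2.851 + 8.9, so 11.751 s.
Build time = 3738 × 11.751 = 43925.238 s = 12.20 hours.

12.20 hours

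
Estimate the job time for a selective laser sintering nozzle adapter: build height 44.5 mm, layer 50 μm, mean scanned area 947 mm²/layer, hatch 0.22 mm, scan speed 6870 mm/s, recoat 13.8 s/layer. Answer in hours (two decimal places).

3.57 hours

Layer count = ceil(44.5 / 0.05) = 890.
Scan path per layer = 947 / 0.22, so 4304.5 mm.
Per-layer scan time: 4304.5 / 6870 → 0.6266 s.
Layer cycle: 0.6266 + 13.8 → 14.4266 s.
Total: 890 × 14.4266 s = 12839.674 s → 3.57 hours.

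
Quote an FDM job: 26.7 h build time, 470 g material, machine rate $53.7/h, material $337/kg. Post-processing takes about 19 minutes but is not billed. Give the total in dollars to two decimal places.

$1592.18

Machine cost: 53.7 × 26.7 → $1433.79.
Feedstock cost = 337 × 470/1000, so $158.39.
Total = 1433.79 + 158.39 = $1592.18.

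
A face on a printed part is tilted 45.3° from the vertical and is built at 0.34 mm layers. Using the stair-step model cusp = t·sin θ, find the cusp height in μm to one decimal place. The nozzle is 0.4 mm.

Cusp = layer height × sin(45.3°) = 0.34 × 0.7108 = 0.241672 mm = 241.7 μm.

241.7 μm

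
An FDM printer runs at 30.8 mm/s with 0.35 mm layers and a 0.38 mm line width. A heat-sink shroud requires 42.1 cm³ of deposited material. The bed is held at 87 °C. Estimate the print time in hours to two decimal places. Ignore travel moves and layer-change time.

Extrusion cross-section = 0.35 × 0.38, so 0.133 mm².
Total extruded path = 42100/0.133 = 316541.4 mm.
Time extruding: 316541.4 / 30.8 → 10277.3 s.
That's 10277.3 s → 2.85 hours.

2.85 hours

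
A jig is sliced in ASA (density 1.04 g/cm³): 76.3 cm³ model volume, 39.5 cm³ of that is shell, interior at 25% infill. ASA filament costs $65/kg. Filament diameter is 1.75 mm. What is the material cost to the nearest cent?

Infill region = 76.3 − 39.5 = 36.8 cm³.
Deposited infill: 0.25 × 36.8 → 9.2 cm³.
Total extruded: 39.5 + 9.2 → 48.7 cm³.
Mass = 48.7 × 1.04, so 50.648 g.
At $65/kg: 50.648/1000 × 65 = $3.29.

$3.29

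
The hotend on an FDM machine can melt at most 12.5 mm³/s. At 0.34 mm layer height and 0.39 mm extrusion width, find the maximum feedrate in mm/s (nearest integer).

Bead cross-section = 0.34 × 0.39, so 0.1326 mm².
Max speed = 12.5 / 0.1326 = 94.27 ≈ 94 mm/s.

94 mm/s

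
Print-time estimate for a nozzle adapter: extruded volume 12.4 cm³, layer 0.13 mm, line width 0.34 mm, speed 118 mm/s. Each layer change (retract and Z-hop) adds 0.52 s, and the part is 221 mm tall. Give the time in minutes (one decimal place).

54.4 minutes

Line area: 0.13 × 0.34 → 0.0442 mm².
Total extruded path = 12400/0.0442 = 280543 mm.
Time extruding: 280543 / 118 → 2377.5 s.
Number of layers: 221 / 0.13 → 1700 (rounded up).
Layer-change overhead = 1700 × 0.52 = 884 s.
Total = 2377.5 + 884 = 3261.5 s = 54.4 minutes.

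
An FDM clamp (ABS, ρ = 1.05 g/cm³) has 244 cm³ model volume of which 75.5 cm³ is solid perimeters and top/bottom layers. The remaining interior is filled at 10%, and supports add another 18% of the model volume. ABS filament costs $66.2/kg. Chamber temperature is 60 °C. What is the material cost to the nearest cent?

$9.47

Volume inside the shell = 244 − 75.5, so 168.5 cm³.
Infill volume = 0.10 × 168.5, so 16.85 cm³.
Support = 0.18 × 244 = 43.92 cm³.
Total printed volume = 75.5 + 16.85 + 43.92 = 136.27 cm³.
Mass: 136.27 × 1.05 → 143.0835 g.
Cost = 143.0835 g / 1000 × $66.2/kg = $9.47.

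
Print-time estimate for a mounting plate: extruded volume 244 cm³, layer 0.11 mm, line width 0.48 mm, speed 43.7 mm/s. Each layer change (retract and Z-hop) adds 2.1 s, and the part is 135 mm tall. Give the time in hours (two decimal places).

Line area = 0.11 × 0.48 = 0.0528 mm².
Path length: 244000 mm³ / 0.0528 mm² → 4621212.1 mm.
Extrusion time: 4621212.1 / 43.7 → 105748.6 s.
Number of layers: 135 / 0.11 → 1228 (rounded up).
Z-hop total = 1228 × 2.1, so 2578.8 s.
Altogether 105748.6 + 2578.8 = 108327.4 s, i.e. 30.09 hours.

30.09 hours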